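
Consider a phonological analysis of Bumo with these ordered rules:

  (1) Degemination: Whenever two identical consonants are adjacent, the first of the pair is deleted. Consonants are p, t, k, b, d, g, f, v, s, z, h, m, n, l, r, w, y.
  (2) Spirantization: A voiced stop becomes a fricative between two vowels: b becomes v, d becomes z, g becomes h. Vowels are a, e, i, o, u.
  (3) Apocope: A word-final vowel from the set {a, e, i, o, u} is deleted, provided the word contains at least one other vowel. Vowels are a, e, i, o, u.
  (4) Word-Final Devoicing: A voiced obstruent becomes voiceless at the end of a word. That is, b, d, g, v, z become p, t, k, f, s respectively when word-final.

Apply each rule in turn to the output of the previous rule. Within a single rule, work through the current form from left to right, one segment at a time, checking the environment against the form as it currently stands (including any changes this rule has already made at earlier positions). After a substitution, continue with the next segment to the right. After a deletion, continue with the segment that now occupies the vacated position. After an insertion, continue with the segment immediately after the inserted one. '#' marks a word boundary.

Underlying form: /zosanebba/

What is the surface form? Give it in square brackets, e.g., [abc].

(1) Degemination: [zosanebba] → [zosaneba]
(2) Spirantization: [zosaneba] → [zosaneva]
(3) Apocope: [zosaneva] → [zosanev]
(4) Word-Final Devoicing: [zosanev] → [zosanef]

[zosanef]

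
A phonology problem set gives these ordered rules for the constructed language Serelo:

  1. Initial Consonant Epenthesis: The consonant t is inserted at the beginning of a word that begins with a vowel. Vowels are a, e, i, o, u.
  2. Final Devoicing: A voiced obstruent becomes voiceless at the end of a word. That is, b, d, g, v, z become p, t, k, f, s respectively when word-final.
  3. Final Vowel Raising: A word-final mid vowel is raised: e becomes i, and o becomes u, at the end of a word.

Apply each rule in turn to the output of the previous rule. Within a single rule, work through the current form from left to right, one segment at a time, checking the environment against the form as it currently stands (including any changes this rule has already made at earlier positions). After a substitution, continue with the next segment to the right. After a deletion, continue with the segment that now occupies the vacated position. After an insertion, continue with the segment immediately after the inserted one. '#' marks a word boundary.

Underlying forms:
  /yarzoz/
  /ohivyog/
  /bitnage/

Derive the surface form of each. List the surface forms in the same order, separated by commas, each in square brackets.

[yarzos], [tohivyok], [bitnagi]

/yarzoz/:
  1 Initial Consonant Epenthesis: no change — [yarzoz]
  2 Final Devoicing: [yarzoz] → [yarzos]
  3 Final Vowel Raising: no change — [yarzos]
/ohivyog/:
  1 Initial Consonant Epenthesis: [ohivyog] → [tohivyog]
  2 Final Devoicing: [tohivyog] → [tohivyok]
  3 Final Vowel Raising: no change — [tohivyok]
/bitnage/:
  1 Initial Consonant Epenthesis: no change — [bitnage]
  2 Final Devoicing: no change — [bitnage]
  3 Final Vowel Raising: [bitnage] → [bitnagi]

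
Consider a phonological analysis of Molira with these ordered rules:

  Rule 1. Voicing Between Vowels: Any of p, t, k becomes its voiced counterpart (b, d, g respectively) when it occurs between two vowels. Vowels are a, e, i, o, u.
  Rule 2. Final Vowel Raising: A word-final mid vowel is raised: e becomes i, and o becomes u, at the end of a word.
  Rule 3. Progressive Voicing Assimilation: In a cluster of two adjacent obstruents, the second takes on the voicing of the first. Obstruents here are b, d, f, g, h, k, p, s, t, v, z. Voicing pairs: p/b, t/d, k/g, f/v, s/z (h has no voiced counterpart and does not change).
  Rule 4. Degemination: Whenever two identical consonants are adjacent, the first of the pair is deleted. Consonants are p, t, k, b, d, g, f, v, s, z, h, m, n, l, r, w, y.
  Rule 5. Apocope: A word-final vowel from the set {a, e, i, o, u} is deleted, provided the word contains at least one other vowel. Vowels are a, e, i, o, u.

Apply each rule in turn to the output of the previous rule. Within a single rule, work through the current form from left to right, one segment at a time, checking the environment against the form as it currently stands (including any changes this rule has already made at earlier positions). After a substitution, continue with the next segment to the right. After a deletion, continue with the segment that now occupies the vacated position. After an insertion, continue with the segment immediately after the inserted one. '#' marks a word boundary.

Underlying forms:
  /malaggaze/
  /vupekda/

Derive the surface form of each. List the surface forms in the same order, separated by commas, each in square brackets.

/malaggaze/:
  Rule 1 Voicing Between Vowels: no change — [malaggaze]
  Rule 2 Final Vowel Raising: [malaggaze] → [malaggazi]
  Rule 3 Progressive Voicing Assimilation: no change — [malaggazi]
  Rule 4 Degemination: [malaggazi] → [malagazi]
  Rule 5 Apocope: [malagazi] → [malagaz]
/vupekda/:
  Rule 1 Voicing Between Vowels: [vupekda] → [vubekda]
  Rule 2 Final Vowel Raising: no change — [vubekda]
  Rule 3 Progressive Voicing Assimilation: [vubekda] → [vubekta]
  Rule 4 Degemination: no change — [vubekta]
  Rule 5 Apocope: [vubekta] → [vubekt]

[malagaz], [vubekt]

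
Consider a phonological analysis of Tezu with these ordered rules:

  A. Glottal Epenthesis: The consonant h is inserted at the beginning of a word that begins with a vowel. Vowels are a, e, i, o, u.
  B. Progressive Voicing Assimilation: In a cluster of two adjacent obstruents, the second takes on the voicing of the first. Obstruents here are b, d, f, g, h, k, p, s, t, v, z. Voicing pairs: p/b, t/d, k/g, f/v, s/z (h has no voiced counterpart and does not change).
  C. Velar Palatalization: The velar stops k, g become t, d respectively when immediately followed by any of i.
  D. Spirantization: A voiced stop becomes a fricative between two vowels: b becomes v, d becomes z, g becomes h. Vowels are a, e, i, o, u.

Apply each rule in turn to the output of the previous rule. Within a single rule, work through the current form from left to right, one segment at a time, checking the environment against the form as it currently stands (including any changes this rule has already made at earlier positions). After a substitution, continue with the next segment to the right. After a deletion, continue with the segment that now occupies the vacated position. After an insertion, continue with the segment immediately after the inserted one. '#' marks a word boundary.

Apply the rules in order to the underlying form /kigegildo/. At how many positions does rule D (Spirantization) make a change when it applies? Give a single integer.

2

A Glottal Epenthesis: no change — [kigegildo]
B Progressive Voicing Assimilation: no change — [kigegildo]
C Velar Palatalization: [kigegildo] → [tigedildo]
D Spirantization: [tigedildo] → [tihezildo]
Rule D changed 2 position(s).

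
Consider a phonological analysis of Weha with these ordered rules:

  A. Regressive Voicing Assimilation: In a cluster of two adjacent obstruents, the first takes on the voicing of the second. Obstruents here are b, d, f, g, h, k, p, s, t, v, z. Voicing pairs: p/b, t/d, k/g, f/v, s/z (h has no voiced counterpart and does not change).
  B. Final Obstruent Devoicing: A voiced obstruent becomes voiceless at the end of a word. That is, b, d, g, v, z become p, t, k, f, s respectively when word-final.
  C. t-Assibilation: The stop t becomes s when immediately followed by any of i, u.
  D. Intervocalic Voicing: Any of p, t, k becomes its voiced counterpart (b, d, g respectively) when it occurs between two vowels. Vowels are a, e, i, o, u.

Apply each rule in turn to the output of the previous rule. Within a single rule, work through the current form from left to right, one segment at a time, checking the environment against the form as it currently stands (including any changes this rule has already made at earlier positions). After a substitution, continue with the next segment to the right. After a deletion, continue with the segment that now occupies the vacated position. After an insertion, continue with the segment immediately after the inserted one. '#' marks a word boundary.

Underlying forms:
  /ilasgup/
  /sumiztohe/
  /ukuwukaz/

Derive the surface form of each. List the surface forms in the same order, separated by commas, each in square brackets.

[ilazgup], [sumistohe], [uguwugas]

/ilasgup/:
  A Regressive Voicing Assimilation: [ilasgup] → [ilazgup]
  B Final Obstruent Devoicing: no change — [ilazgup]
  C t-Assibilation: no change — [ilazgup]
  D Intervocalic Voicing: no change — [ilazgup]
/sumiztohe/:
  A Regressive Voicing Assimilation: [sumiztohe] → [sumistohe]
  B Final Obstruent Devoicing: no change — [sumistohe]
  C t-Assibilation: no change — [sumistohe]
  D Intervocalic Voicing: no change — [sumistohe]
/ukuwukaz/:
  A Regressive Voicing Assimilation: no change — [ukuwukaz]
  B Final Obstruent Devoicing: [ukuwukaz] → [ukuwukas]
  C t-Assibilation: no change — [ukuwukas]
  D Intervocalic Voicing: [ukuwukas] → [uguwugas]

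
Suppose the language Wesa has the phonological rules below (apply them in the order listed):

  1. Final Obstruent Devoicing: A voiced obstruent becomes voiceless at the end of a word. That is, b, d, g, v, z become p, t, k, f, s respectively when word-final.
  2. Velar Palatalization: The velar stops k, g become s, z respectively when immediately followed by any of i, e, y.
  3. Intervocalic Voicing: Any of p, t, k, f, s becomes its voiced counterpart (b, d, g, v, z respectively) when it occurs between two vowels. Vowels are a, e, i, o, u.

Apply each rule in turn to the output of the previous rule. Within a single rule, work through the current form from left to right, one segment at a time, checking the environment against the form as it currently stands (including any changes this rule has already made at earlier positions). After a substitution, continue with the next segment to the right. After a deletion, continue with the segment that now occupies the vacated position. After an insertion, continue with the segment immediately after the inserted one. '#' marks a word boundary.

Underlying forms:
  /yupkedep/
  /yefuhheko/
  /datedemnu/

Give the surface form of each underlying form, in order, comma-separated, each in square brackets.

[yupsedep], [yevuhhego], [dadedemnu]

/yupkedep/:
  1 Final Obstruent Devoicing: no change — [yupkedep]
  2 Velar Palatalization: [yupkedep] → [yupsedep]
  3 Intervocalic Voicing: no change — [yupsedep]
/yefuhheko/:
  1 Final Obstruent Devoicing: no change — [yefuhheko]
  2 Velar Palatalization: no change — [yefuhheko]
  3 Intervocalic Voicing: [yefuhheko] → [yevuhhego]
/datedemnu/:
  1 Final Obstruent Devoicing: no change — [datedemnu]
  2 Velar Palatalization: no change — [datedemnu]
  3 Intervocalic Voicing: [datedemnu] → [dadedemnu]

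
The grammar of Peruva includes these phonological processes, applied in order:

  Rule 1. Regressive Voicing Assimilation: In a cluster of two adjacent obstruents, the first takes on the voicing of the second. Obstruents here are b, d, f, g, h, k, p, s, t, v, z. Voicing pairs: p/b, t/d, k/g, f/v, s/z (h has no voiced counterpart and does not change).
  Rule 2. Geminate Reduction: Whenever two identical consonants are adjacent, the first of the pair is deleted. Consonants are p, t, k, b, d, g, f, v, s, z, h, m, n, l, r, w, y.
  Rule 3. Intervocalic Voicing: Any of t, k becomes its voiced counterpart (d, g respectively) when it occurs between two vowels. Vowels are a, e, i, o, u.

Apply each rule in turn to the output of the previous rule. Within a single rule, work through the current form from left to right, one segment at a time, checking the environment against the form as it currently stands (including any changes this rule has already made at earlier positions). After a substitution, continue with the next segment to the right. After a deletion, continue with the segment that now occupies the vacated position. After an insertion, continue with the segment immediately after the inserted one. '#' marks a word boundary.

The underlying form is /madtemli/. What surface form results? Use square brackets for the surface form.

[mademli]

Rule 1 Regressive Voicing Assimilation: [madtemli] → [mattemli]
Rule 2 Geminate Reduction: [mattemli] → [matemli]
Rule 3 Intervocalic Voicing: [matemli] → [mademli]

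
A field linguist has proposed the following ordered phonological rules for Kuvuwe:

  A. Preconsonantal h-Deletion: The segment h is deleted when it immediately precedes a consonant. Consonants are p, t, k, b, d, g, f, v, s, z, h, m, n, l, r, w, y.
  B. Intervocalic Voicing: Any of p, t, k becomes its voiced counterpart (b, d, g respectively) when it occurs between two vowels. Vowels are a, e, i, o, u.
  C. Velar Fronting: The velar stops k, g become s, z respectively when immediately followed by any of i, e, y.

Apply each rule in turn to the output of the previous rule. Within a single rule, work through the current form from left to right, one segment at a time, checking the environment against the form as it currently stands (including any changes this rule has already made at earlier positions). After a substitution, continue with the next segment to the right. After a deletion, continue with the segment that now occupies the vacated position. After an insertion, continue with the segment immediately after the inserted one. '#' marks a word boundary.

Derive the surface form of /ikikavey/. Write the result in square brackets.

[izigavey]

A Preconsonantal h-Deletion: no change — [ikikavey]
B Intervocalic Voicing: [ikikavey] → [igigavey]
C Velar Fronting: [igigavey] → [izigavey]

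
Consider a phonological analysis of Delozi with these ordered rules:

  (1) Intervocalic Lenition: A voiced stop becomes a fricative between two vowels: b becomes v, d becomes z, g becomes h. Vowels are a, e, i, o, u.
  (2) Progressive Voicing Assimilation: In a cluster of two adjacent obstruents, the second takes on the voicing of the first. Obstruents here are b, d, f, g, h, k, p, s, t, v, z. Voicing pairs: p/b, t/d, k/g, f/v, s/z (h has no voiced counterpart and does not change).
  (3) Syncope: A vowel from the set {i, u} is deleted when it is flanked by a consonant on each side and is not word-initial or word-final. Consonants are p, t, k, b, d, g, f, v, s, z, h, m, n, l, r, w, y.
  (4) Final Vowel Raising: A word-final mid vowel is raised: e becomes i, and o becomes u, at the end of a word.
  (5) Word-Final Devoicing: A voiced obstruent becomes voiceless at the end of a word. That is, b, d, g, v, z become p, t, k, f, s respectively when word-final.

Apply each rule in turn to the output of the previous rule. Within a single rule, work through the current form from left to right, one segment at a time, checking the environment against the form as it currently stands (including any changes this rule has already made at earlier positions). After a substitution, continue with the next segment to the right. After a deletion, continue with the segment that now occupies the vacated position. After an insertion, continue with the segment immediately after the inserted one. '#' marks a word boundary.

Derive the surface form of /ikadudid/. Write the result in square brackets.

[ikazzt]

(1) Intervocalic Lenition: [ikadudid] → [ikazuzid]
(2) Progressive Voicing Assimilation: no change — [ikazuzid]
(3) Syncope: [ikazuzid] → [ikazzd]
(4) Final Vowel Raising: no change — [ikazzd]
(5) Word-Final Devoicing: [ikazzd] → [ikazzt]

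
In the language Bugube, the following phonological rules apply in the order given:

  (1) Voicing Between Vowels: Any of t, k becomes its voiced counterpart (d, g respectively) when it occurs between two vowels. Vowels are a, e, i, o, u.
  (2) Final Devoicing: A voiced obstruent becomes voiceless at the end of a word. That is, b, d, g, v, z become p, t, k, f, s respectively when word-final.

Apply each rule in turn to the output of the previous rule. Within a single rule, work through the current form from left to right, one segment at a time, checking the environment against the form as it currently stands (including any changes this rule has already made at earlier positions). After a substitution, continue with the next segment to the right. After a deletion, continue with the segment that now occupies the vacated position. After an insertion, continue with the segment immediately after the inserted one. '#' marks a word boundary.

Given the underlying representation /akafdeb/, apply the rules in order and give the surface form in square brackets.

[agafdep]

(1) Voicing Between Vowels: [akafdeb] → [agafdeb]
(2) Final Devoicing: [agafdeb] → [agafdep]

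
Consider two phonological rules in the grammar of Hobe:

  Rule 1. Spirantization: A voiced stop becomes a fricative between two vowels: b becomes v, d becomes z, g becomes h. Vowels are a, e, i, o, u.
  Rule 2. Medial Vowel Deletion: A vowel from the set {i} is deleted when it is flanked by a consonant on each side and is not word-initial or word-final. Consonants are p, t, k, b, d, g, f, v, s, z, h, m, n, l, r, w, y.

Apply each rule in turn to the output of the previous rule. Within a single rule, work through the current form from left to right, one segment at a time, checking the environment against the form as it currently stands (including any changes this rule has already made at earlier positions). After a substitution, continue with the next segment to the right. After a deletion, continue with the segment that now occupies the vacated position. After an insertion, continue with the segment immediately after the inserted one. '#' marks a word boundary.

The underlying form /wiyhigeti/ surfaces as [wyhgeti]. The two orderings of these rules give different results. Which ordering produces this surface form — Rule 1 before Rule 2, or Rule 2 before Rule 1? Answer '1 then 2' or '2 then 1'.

Order 1 then 2:
  1 Spirantization: [wiyhigeti] → [wiyhiheti]
  2 Medial Vowel Deletion: [wiyhiheti] → [wyhheti]
  result: [wyhheti]
Order 2 then 1:
  2 Medial Vowel Deletion: [wiyhigeti] → [wyhgeti]
  1 Spirantization: no change — [wyhgeti]
  result: [wyhgeti]

2 then 1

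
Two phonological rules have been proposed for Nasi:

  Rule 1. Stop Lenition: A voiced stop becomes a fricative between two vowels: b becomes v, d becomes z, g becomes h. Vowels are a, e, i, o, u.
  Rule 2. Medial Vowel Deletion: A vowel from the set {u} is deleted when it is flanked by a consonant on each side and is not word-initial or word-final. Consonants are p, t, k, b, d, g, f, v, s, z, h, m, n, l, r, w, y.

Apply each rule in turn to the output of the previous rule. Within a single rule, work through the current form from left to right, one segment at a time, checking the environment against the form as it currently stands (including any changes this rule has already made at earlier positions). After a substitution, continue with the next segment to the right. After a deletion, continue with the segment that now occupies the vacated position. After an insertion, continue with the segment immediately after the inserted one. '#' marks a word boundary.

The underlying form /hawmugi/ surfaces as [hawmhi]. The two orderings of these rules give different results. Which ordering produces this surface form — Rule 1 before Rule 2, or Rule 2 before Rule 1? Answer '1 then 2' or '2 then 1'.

Order 1 then 2:
  1 Stop Lenition: [hawmugi] → [hawmuhi]
  2 Medial Vowel Deletion: [hawmuhi] → [hawmhi]
  result: [hawmhi]
Order 2 then 1:
  2 Medial Vowel Deletion: [hawmugi] → [hawmgi]
  1 Stop Lenition: no change — [hawmgi]
  result: [hawmgi]

1 then 2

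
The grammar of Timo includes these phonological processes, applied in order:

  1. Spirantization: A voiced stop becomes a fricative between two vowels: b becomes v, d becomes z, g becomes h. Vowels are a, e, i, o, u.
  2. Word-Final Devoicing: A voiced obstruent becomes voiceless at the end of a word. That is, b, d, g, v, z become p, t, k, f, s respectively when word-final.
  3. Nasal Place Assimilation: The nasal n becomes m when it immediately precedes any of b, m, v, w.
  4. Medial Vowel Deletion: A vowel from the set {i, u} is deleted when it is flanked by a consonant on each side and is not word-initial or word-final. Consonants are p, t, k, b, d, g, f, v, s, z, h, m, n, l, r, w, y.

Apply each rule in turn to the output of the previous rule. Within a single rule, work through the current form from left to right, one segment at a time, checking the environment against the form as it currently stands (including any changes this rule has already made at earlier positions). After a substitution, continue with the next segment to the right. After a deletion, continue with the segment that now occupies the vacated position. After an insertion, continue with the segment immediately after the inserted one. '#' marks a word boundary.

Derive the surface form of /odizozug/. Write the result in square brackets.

[ozzozk]

1 Spirantization: [odizozug] → [ozizozug]
2 Word-Final Devoicing: [ozizozug] → [ozizozuk]
3 Nasal Place Assimilation: no change — [ozizozuk]
4 Medial Vowel Deletion: [ozizozuk] → [ozzozk]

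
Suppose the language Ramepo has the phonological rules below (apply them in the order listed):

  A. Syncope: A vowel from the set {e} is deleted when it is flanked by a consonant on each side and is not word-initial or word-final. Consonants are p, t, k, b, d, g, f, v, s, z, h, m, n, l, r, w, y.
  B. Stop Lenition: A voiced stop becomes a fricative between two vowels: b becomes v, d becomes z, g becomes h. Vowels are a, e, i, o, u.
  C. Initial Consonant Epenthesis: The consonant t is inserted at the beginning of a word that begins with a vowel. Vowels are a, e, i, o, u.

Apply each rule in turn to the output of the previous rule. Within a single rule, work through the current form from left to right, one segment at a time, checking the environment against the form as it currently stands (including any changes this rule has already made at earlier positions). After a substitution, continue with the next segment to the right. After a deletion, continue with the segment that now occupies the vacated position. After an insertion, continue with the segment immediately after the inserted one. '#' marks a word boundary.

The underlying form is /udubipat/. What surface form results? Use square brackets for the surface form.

A Syncope: no change — [udubipat]
B Stop Lenition: [udubipat] → [uzuvipat]
C Initial Consonant Epenthesis: [uzuvipat] → [tuzuvipat]

[tuzuvipat]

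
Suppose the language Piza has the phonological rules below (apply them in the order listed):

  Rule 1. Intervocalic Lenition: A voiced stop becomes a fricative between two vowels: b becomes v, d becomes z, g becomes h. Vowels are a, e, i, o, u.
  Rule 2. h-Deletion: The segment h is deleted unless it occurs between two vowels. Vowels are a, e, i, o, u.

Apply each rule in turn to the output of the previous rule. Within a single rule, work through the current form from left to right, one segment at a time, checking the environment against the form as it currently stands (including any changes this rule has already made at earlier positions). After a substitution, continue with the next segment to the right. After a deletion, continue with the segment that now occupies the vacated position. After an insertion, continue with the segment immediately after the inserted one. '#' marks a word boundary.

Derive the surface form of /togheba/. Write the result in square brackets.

[togeva]

Rule 1 Intervocalic Lenition: [togheba] → [togheva]
Rule 2 h-Deletion: [togheva] → [togeva]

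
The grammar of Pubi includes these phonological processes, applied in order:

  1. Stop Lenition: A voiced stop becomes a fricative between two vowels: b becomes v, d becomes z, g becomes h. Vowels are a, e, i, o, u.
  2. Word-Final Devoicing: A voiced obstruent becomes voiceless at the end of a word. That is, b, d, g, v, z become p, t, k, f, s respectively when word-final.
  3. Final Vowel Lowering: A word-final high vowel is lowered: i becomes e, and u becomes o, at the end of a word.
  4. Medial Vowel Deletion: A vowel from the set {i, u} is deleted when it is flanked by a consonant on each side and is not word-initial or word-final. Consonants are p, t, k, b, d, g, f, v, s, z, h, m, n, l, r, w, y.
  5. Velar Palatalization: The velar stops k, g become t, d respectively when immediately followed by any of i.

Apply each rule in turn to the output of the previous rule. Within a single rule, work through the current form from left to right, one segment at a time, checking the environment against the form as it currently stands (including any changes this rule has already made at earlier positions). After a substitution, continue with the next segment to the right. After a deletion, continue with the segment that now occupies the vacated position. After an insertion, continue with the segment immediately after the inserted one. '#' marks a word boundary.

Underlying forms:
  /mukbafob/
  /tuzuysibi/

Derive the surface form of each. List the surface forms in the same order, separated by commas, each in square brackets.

/mukbafob/:
  1 Stop Lenition: no change — [mukbafob]
  2 Word-Final Devoicing: [mukbafob] → [mukbafop]
  3 Final Vowel Lowering: no change — [mukbafop]
  4 Medial Vowel Deletion: [mukbafop] → [mkbafop]
  5 Velar Palatalization: no change — [mkbafop]
/tuzuysibi/:
  1 Stop Lenition: [tuzuysibi] → [tuzuysivi]
  2 Word-Final Devoicing: no change — [tuzuysivi]
  3 Final Vowel Lowering: [tuzuysivi] → [tuzuysive]
  4 Medial Vowel Deletion: [tuzuysive] → [tzysve]
  5 Velar Palatalization: no change — [tzysve]

[mkbafop], [tzysve]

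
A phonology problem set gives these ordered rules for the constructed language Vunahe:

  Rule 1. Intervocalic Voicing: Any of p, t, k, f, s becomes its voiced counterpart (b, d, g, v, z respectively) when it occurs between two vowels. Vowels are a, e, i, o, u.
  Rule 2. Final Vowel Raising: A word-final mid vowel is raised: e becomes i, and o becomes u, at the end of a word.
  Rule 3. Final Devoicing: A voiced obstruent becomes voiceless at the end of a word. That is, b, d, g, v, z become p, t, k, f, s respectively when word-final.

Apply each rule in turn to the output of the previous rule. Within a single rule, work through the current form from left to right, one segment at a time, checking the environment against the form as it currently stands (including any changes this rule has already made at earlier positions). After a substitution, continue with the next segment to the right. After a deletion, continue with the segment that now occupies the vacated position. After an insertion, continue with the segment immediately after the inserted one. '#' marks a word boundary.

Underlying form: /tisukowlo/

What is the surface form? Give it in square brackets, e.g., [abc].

[tizugowlu]

Rule 1 Intervocalic Voicing: [tisukowlo] → [tizugowlo]
Rule 2 Final Vowel Raising: [tizugowlo] → [tizugowlu]
Rule 3 Final Devoicing: no change — [tizugowlu]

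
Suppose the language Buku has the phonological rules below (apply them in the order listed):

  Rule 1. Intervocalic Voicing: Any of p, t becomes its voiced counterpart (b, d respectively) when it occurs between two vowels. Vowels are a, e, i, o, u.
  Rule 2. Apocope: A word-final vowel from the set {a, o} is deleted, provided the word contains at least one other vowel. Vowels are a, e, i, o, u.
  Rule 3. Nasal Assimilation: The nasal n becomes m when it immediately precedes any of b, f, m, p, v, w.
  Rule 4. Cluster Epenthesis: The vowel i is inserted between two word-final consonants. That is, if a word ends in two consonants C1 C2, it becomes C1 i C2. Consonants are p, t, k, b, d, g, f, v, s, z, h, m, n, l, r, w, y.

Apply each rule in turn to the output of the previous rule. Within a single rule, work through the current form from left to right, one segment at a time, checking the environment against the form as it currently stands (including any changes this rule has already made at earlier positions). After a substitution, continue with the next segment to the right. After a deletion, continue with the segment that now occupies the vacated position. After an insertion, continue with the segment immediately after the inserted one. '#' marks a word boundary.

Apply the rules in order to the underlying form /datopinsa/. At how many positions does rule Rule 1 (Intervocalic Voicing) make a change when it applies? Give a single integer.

2

Rule 1 Intervocalic Voicing: [datopinsa] → [dadobinsa]
Rule 2 Apocope: [dadobinsa] → [dadobins]
Rule 3 Nasal Assimilation: no change — [dadobins]
Rule 4 Cluster Epenthesis: [dadobins] → [dadobinis]
Rule Rule 1 changed 2 position(s).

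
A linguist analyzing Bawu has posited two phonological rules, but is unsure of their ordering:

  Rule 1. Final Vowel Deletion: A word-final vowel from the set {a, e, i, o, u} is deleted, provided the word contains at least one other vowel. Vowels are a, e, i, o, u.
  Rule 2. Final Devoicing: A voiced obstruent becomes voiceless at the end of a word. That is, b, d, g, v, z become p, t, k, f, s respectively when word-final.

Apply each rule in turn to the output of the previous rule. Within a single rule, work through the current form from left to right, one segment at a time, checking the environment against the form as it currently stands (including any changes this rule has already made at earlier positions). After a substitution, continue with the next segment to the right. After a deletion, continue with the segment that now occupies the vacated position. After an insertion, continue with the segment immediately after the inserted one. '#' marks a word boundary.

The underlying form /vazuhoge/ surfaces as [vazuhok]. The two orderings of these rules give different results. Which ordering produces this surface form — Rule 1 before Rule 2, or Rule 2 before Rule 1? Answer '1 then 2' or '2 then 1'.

Order 1 then 2:
  1 Final Vowel Deletion: [vazuhoge] → [vazuhog]
  2 Final Devoicing: [vazuhog] → [vazuhok]
  result: [vazuhok]
Order 2 then 1:
  2 Final Devoicing: no change — [vazuhoge]
  1 Final Vowel Deletion: [vazuhoge] → [vazuhog]
  result: [vazuhog]

1 then 2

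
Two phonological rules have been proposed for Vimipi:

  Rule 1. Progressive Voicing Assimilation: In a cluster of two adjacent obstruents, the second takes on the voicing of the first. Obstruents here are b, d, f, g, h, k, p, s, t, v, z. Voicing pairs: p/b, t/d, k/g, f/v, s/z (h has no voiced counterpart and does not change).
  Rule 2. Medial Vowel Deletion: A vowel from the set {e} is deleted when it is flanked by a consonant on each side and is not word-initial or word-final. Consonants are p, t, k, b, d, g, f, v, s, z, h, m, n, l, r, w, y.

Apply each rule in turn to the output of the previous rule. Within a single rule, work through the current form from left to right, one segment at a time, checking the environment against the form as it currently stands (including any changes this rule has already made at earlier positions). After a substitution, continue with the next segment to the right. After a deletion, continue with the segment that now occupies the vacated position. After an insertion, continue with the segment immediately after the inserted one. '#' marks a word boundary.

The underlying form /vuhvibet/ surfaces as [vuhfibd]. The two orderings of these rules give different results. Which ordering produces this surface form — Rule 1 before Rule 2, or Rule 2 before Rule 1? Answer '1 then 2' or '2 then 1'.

Order 1 then 2:
  1 Progressive Voicing Assimilation: [vuhvibet] → [vuhfibet]
  2 Medial Vowel Deletion: [vuhfibet] → [vuhfibt]
  result: [vuhfibt]
Order 2 then 1:
  2 Medial Vowel Deletion: [vuhvibet] → [vuhvibt]
  1 Progressive Voicing Assimilation: [vuhvibt] → [vuhfibd]
  result: [vuhfibd]

2 then 1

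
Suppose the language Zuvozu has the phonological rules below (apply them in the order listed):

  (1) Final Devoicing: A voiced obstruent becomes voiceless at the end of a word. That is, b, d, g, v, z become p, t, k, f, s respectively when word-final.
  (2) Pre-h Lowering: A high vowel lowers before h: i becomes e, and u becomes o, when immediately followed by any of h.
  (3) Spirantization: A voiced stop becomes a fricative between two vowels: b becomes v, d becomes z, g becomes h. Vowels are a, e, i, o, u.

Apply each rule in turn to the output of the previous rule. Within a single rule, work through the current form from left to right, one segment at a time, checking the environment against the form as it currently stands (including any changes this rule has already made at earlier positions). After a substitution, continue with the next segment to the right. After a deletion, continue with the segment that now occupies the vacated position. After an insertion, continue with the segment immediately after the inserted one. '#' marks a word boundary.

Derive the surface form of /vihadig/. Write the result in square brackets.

(1) Final Devoicing: [vihadig] → [vihadik]
(2) Pre-h Lowering: [vihadik] → [vehadik]
(3) Spirantization: [vehadik] → [vehazik]

[vehazik]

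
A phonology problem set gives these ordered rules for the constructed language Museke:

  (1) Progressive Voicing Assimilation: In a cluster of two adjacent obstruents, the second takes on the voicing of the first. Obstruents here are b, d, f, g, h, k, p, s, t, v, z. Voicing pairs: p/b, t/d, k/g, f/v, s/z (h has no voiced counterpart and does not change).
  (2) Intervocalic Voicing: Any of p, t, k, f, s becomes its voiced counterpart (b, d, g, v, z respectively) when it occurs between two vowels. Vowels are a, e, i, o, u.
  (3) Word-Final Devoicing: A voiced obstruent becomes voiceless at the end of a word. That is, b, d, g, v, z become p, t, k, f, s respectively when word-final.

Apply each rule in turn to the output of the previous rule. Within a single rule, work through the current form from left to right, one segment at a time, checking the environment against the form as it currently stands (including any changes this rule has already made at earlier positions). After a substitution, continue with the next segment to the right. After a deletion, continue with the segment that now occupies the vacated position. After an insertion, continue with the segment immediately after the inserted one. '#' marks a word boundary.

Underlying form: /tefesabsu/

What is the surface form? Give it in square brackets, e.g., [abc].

[tevezabzu]

(1) Progressive Voicing Assimilation: [tefesabsu] → [tefesabzu]
(2) Intervocalic Voicing: [tefesabzu] → [tevezabzu]
(3) Word-Final Devoicing: no change — [tevezabzu]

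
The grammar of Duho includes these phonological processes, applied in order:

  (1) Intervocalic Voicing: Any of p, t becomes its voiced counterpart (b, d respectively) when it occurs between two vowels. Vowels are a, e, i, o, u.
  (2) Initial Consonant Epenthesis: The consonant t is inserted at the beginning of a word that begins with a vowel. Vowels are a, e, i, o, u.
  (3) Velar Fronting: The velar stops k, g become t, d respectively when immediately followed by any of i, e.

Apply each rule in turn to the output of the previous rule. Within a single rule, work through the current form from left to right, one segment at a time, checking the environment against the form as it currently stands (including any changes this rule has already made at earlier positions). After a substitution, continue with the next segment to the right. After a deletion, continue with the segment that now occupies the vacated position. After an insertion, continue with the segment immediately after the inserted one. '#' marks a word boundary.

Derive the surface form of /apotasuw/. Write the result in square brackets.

[tabodasuw]

(1) Intervocalic Voicing: [apotasuw] → [abodasuw]
(2) Initial Consonant Epenthesis: [abodasuw] → [tabodasuw]
(3) Velar Fronting: no change — [tabodasuw]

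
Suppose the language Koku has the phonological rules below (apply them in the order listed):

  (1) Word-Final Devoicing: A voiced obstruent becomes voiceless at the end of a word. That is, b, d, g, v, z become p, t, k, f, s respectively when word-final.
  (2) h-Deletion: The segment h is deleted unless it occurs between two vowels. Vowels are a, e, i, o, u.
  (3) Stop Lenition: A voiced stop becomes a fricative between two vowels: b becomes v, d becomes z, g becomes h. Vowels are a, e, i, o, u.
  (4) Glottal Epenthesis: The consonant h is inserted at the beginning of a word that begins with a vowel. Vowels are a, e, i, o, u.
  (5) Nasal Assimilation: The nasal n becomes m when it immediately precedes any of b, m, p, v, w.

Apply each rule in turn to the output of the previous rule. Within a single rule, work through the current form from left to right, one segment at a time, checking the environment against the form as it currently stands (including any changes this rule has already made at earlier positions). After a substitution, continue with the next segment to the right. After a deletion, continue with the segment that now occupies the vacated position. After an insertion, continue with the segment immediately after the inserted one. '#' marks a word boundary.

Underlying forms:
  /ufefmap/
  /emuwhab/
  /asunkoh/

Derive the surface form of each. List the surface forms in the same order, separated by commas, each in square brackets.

/ufefmap/:
  (1) Word-Final Devoicing: no change — [ufefmap]
  (2) h-Deletion: no change — [ufefmap]
  (3) Stop Lenition: no change — [ufefmap]
  (4) Glottal Epenthesis: [ufefmap] → [hufefmap]
  (5) Nasal Assimilation: no change — [hufefmap]
/emuwhab/:
  (1) Word-Final Devoicing: [emuwhab] → [emuwhap]
  (2) h-Deletion: [emuwhap] → [emuwap]
  (3) Stop Lenition: no change — [emuwap]
  (4) Glottal Epenthesis: [emuwap] → [hemuwap]
  (5) Nasal Assimilation: no change — [hemuwap]
/asunkoh/:
  (1) Word-Final Devoicing: no change — [asunkoh]
  (2) h-Deletion: [asunkoh] → [asunko]
  (3) Stop Lenition: no change — [asunko]
  (4) Glottal Epenthesis: [asunko] → [hasunko]
  (5) Nasal Assimilation: no change — [hasunko]

[hufefmap], [hemuwap], [hasunko]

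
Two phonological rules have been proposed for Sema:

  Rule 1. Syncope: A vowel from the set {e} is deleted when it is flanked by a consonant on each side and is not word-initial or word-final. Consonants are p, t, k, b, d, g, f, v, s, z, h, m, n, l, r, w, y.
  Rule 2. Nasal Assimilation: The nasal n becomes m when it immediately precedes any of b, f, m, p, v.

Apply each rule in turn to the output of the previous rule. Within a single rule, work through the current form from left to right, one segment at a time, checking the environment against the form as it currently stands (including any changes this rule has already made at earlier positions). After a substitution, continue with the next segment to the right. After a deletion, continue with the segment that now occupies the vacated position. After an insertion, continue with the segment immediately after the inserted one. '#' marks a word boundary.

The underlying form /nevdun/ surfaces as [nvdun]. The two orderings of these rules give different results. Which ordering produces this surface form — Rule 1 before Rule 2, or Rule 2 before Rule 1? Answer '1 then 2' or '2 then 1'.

2 then 1

Order 1 then 2:
  1 Syncope: [nevdun] → [nvdun]
  2 Nasal Assimilation: [nvdun] → [mvdun]
  result: [mvdun]
Order 2 then 1:
  2 Nasal Assimilation: no change — [nevdun]
  1 Syncope: [nevdun] → [nvdun]
  result: [nvdun]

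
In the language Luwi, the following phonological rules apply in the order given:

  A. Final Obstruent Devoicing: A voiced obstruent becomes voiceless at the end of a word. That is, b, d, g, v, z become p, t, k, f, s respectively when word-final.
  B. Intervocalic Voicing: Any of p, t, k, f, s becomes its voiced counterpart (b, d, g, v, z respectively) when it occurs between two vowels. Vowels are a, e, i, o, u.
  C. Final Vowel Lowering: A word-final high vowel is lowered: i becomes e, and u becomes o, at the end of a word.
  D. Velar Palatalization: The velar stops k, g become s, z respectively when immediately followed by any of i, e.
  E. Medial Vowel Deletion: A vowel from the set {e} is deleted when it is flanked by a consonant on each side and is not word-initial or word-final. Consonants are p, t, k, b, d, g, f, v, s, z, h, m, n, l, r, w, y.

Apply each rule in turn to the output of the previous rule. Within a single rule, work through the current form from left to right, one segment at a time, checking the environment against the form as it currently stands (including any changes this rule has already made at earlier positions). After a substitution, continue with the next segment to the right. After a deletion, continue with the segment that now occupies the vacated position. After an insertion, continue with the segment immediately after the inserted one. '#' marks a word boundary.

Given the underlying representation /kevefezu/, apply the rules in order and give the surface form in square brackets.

A Final Obstruent Devoicing: no change — [kevefezu]
B Intervocalic Voicing: [kevefezu] → [kevevezu]
C Final Vowel Lowering: [kevevezu] → [kevevezo]
D Velar Palatalization: [kevevezo] → [sevevezo]
E Medial Vowel Deletion: [sevevezo] → [svvzo]

[svvzo]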